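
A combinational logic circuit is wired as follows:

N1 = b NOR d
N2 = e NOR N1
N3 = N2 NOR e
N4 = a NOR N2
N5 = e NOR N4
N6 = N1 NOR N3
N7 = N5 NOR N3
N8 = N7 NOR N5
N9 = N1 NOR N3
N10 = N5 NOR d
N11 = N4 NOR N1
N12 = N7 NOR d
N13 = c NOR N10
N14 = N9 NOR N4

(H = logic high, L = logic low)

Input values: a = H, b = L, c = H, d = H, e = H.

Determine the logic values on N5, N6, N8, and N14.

N1 = b NOR d = L NOR H = L
N2 = e NOR N1 = H NOR L = L
N3 = N2 NOR e = L NOR H = L
N4 = a NOR N2 = H NOR L = L
N5 = e NOR N4 = H NOR L = L
N6 = N1 NOR N3 = L NOR L = H
N7 = N5 NOR N3 = L NOR L = H
N8 = N7 NOR N5 = H NOR L = L
N9 = N1 NOR N3 = L NOR L = H
N14 = N9 NOR N4 = H NOR L = L

N5 = L  N6 = H  N8 = L  N14 = L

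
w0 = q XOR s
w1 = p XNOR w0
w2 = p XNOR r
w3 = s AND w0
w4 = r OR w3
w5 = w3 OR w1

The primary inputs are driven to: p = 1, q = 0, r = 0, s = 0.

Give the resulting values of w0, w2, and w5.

w0 = q XOR s = 0 XOR 0 = 0
w1 = p XNOR w0 = 1 XNOR 0 = 0
w2 = p XNOR r = 1 XNOR 0 = 0
w3 = s AND w0 = 0 AND 0 = 0
w5 = w3 OR w1 = 0 OR 0 = 0

w0 = 0, w2 = 0, w5 = 0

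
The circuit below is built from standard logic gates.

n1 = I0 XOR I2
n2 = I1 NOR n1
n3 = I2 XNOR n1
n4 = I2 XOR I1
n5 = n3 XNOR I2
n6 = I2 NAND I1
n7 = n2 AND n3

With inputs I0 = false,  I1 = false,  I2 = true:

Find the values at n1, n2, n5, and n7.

n1 = true  n2 = false  n5 = true  n7 = false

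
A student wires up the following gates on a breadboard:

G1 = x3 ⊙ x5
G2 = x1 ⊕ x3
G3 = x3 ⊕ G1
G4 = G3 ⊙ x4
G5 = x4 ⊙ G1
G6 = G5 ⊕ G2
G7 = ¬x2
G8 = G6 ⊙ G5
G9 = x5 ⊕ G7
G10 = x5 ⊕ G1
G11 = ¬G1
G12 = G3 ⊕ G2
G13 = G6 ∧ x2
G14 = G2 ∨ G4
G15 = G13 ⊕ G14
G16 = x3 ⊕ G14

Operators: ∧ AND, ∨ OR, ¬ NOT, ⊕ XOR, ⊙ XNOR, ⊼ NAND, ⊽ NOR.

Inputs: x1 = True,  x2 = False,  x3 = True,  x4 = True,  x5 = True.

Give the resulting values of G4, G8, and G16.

G1 = x3 XNOR x5 = True XNOR True = True
G2 = x1 XOR x3 = True XOR True = False
G3 = x3 XOR G1 = True XOR True = False
G4 = G3 XNOR x4 = False XNOR True = False
G5 = x4 XNOR G1 = True XNOR True = True
G6 = G5 XOR G2 = True XOR False = True
G8 = G6 XNOR G5 = True XNOR True = True
G14 = G2 OR G4 = False OR False = False
G16 = x3 XOR G14 = True XOR False = True

G4 = False; G8 = True; G16 = True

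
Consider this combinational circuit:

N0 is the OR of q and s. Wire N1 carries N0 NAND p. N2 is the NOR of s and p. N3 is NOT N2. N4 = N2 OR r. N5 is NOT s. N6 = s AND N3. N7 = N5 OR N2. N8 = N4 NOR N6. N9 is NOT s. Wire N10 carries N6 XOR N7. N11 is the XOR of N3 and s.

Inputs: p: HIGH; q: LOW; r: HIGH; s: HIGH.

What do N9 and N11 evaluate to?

N9 = LOW, N11 = LOW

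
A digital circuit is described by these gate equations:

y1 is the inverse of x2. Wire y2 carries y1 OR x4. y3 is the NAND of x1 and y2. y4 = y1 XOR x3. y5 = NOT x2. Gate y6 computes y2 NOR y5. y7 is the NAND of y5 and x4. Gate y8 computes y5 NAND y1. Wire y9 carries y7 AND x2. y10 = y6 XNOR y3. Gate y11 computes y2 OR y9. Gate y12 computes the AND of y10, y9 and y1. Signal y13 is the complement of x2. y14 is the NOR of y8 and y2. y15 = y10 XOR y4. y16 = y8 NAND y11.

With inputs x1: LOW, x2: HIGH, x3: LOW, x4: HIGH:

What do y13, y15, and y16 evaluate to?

y13 = LOW, y15 = LOW, y16 = LOW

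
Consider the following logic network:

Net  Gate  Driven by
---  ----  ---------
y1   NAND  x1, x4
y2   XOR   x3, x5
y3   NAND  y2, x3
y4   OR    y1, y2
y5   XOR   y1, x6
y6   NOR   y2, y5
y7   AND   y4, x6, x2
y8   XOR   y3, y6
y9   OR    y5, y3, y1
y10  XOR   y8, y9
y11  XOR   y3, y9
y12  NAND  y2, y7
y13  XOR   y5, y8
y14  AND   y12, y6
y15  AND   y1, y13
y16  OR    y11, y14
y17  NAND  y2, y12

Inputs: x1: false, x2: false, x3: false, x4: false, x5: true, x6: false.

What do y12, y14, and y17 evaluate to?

y12 = true; y14 = false; y17 = false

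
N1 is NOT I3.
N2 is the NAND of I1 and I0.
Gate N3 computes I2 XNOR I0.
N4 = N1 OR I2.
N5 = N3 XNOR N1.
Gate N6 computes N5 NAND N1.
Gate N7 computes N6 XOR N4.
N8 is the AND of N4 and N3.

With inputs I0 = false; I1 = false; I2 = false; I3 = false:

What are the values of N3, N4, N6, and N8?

N1 = NOT I3 = NOT false = true
N3 = I2 XNOR I0 = false XNOR false = true
N4 = N1 OR I2 = true OR false = true
N5 = N3 XNOR N1 = true XNOR true = true
N6 = N5 NAND N1 = true NAND true = false
N8 = N4 AND N3 = true AND true = true

N3 = true; N4 = true; N6 = false; N8 = true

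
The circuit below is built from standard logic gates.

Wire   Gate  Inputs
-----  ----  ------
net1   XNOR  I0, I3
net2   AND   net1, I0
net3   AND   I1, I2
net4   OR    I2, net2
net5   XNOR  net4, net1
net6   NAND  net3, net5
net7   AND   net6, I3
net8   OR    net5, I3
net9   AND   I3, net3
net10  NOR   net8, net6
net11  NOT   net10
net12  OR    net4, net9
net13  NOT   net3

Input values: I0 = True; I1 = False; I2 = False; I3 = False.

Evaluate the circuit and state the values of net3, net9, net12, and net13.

net1 = I0 XNOR I3 = True XNOR False = False
net2 = net1 AND I0 = False AND True = False
net3 = I1 AND I2 = False AND False = False
net4 = I2 OR net2 = False OR False = False
net9 = I3 AND net3 = False AND False = False
net12 = net4 OR net9 = False OR False = False
net13 = NOT net3 = NOT False = True

net3 = False, net9 = False, net12 = False, net13 = True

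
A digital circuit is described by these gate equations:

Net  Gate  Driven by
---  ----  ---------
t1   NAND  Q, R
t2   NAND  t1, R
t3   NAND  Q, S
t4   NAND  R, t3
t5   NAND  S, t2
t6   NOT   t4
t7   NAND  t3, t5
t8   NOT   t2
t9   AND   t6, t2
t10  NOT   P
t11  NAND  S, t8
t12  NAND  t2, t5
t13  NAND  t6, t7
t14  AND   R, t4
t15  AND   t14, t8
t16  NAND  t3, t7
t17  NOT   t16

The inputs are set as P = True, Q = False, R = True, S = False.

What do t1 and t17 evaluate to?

t1 = Q NAND R = False NAND True = True
t2 = t1 NAND R = True NAND True = False
t3 = Q NAND S = False NAND False = True
t5 = S NAND t2 = False NAND False = True
t7 = t3 NAND t5 = True NAND True = False
t16 = t3 NAND t7 = True NAND False = True
t17 = NOT t16 = NOT True = False

t1 = True  t17 = False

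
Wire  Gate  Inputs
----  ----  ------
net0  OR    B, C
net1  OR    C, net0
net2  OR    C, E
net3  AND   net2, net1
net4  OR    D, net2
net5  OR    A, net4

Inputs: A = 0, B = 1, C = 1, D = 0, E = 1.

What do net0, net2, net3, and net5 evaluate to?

net0 = B OR C = 1 OR 1 = 1
net1 = C OR net0 = 1 OR 1 = 1
net2 = C OR E = 1 OR 1 = 1
net3 = net2 AND net1 = 1 AND 1 = 1
net4 = D OR net2 = 0 OR 1 = 1
net5 = A OR net4 = 0 OR 1 = 1

net0 = 1  net2 = 1  net3 = 1  net5 = 1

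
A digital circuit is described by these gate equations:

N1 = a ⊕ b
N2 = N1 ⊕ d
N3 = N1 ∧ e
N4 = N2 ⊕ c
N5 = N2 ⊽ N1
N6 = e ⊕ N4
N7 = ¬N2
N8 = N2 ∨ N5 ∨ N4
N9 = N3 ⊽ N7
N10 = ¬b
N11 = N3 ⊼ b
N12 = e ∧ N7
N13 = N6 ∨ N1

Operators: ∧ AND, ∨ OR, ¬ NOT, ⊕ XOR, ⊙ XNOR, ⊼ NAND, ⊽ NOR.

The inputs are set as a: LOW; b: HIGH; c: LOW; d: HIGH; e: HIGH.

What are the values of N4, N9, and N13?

N4 = LOW, N9 = LOW, N13 = HIGH

N1 = a XOR b = LOW XOR HIGH = HIGH
N2 = N1 XOR d = HIGH XOR HIGH = LOW
N3 = N1 AND e = HIGH AND HIGH = HIGH
N4 = N2 XOR c = LOW XOR LOW = LOW
N6 = e XOR N4 = HIGH XOR LOW = HIGH
N7 = NOT N2 = NOT LOW = HIGH
N9 = N3 NOR N7 = HIGH NOR HIGH = LOW
N13 = N6 OR N1 = HIGH OR HIGH = HIGH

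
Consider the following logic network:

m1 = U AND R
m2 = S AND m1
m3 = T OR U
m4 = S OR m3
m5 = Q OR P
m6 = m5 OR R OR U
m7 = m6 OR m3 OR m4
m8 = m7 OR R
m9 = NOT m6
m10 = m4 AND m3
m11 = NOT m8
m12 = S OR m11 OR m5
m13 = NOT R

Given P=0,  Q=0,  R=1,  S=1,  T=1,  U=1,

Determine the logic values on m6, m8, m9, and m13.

m3 = T OR U = 1 OR 1 = 1
m4 = S OR m3 = 1 OR 1 = 1
m5 = Q OR P = 0 OR 0 = 0
m6 = m5 OR R OR U = 0 OR 1 OR 1 = 1
m7 = m6 OR m3 OR m4 = 1 OR 1 OR 1 = 1
m8 = m7 OR R = 1 OR 1 = 1
m9 = NOT m6 = NOT 1 = 0
m13 = NOT R = NOT 1 = 0

m6 = 1, m8 = 1, m9 = 0, m13 = 0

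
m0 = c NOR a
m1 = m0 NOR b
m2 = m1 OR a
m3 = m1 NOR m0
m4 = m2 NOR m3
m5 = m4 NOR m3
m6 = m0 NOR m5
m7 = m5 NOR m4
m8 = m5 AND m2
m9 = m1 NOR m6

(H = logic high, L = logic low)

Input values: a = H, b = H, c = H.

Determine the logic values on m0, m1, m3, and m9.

m0 = c NOR a = H NOR H = L
m1 = m0 NOR b = L NOR H = L
m2 = m1 OR a = L OR H = H
m3 = m1 NOR m0 = L NOR L = H
m4 = m2 NOR m3 = H NOR H = L
m5 = m4 NOR m3 = L NOR H = L
m6 = m0 NOR m5 = L NOR L = H
m9 = m1 NOR m6 = L NOR H = L

m0 = L  m1 = L  m3 = H  m9 = L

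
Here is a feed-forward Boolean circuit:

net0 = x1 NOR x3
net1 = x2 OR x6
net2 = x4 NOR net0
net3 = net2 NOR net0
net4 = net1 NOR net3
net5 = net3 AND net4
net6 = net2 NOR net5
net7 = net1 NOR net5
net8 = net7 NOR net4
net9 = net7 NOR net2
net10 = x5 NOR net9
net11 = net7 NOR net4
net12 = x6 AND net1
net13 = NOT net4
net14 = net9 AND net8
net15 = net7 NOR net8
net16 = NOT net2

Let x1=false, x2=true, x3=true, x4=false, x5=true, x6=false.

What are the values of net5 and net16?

net5 = false, net16 = false

net0 = x1 NOR x3 = false NOR true = false
net1 = x2 OR x6 = true OR false = true
net2 = x4 NOR net0 = false NOR false = true
net3 = net2 NOR net0 = true NOR false = false
net4 = net1 NOR net3 = true NOR false = false
net5 = net3 AND net4 = false AND false = false
net16 = NOT net2 = NOT true = false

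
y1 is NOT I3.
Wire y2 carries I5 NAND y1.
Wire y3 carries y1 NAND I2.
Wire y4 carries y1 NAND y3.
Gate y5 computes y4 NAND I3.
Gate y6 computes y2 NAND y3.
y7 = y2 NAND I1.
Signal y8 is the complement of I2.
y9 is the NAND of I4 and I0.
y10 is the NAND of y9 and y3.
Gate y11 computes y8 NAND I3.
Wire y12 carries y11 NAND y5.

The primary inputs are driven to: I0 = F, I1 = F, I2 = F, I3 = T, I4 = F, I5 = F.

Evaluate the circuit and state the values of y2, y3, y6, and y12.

y1 = NOT I3 = NOT T = F
y2 = I5 NAND y1 = F NAND F = T
y3 = y1 NAND I2 = F NAND F = T
y4 = y1 NAND y3 = F NAND T = T
y5 = y4 NAND I3 = T NAND T = F
y6 = y2 NAND y3 = T NAND T = F
y8 = NOT I2 = NOT F = T
y11 = y8 NAND I3 = T NAND T = F
y12 = y11 NAND y5 = F NAND F = T

y2 = T  y3 = T  y6 = F  y12 = T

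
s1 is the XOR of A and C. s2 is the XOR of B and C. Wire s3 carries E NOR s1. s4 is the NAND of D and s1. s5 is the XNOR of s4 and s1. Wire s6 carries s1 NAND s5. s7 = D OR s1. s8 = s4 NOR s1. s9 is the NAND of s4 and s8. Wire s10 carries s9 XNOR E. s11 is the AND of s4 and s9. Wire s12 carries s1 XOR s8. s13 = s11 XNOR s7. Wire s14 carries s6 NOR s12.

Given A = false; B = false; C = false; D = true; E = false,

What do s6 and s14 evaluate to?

s1 = A XOR C = false XOR false = false
s4 = D NAND s1 = true NAND false = true
s5 = s4 XNOR s1 = true XNOR false = false
s6 = s1 NAND s5 = false NAND false = true
s8 = s4 NOR s1 = true NOR false = false
s12 = s1 XOR s8 = false XOR false = false
s14 = s6 NOR s12 = true NOR false = false

s6 = true, s14 = false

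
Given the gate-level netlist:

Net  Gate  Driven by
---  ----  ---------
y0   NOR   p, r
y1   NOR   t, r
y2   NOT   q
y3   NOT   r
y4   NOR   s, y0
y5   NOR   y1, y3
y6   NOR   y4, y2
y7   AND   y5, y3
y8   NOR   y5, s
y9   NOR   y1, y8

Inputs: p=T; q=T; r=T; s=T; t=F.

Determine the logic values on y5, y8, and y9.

y5 = T; y8 = F; y9 = T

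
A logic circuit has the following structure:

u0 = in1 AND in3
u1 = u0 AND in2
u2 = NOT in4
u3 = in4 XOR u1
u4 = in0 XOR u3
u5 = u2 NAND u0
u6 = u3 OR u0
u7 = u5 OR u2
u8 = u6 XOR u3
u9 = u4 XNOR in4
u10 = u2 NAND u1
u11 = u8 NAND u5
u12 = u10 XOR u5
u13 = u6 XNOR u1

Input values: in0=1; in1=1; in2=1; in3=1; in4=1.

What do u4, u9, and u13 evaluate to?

u0 = in1 AND in3 = 1 AND 1 = 1
u1 = u0 AND in2 = 1 AND 1 = 1
u3 = in4 XOR u1 = 1 XOR 1 = 0
u4 = in0 XOR u3 = 1 XOR 0 = 1
u6 = u3 OR u0 = 0 OR 1 = 1
u9 = u4 XNOR in4 = 1 XNOR 1 = 1
u13 = u6 XNOR u1 = 1 XNOR 1 = 1

u4 = 1; u9 = 1; u13 = 1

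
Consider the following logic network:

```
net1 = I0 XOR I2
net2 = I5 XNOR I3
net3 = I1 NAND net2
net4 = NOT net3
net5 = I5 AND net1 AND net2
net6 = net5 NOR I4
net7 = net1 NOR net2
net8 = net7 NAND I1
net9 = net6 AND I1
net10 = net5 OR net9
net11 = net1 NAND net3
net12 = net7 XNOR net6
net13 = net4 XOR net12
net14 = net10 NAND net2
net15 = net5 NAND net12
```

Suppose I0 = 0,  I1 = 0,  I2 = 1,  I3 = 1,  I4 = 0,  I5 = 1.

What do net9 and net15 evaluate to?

net9 = 0; net15 = 0

net1 = I0 XOR I2 = 0 XOR 1 = 1
net2 = I5 XNOR I3 = 1 XNOR 1 = 1
net5 = I5 AND net1 AND net2 = 1 AND 1 AND 1 = 1
net6 = net5 NOR I4 = 1 NOR 0 = 0
net7 = net1 NOR net2 = 1 NOR 1 = 0
net9 = net6 AND I1 = 0 AND 0 = 0
net12 = net7 XNOR net6 = 0 XNOR 0 = 1
net15 = net5 NAND net12 = 1 NAND 1 = 0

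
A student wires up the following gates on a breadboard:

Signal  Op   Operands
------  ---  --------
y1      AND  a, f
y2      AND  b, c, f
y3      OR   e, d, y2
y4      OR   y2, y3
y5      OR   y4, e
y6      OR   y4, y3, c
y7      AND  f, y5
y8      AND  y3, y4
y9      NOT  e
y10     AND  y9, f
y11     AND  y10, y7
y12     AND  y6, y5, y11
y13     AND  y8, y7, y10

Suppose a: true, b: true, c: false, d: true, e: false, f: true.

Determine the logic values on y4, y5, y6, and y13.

y4 = true  y5 = true  y6 = true  y13 = true

y2 = b AND c AND f = true AND false AND true = false
y3 = e OR d OR y2 = false OR true OR false = true
y4 = y2 OR y3 = false OR true = true
y5 = y4 OR e = true OR false = true
y6 = y4 OR y3 OR c = true OR true OR false = true
y7 = f AND y5 = true AND true = true
y8 = y3 AND y4 = true AND true = true
y9 = NOT e = NOT false = true
y10 = y9 AND f = true AND true = true
y13 = y8 AND y7 AND y10 = true AND true AND true = true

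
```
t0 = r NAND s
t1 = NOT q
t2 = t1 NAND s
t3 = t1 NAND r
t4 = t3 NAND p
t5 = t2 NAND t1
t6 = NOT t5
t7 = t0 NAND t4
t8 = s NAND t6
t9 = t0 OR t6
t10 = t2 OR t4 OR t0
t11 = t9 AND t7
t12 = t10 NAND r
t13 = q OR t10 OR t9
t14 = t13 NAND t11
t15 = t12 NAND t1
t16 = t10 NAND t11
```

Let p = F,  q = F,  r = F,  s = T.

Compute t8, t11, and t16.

t8 = T, t11 = F, t16 = T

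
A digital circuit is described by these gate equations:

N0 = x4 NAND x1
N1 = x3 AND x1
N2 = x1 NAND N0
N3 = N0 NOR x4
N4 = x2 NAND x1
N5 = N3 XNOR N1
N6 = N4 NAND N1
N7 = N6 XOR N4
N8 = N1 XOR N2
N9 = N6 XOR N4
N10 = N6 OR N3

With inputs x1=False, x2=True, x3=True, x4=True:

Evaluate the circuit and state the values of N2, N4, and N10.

N0 = x4 NAND x1 = True NAND False = True
N1 = x3 AND x1 = True AND False = False
N2 = x1 NAND N0 = False NAND True = True
N3 = N0 NOR x4 = True NOR True = False
N4 = x2 NAND x1 = True NAND False = True
N6 = N4 NAND N1 = True NAND False = True
N10 = N6 OR N3 = True OR False = True

N2 = True; N4 = True; N10 = True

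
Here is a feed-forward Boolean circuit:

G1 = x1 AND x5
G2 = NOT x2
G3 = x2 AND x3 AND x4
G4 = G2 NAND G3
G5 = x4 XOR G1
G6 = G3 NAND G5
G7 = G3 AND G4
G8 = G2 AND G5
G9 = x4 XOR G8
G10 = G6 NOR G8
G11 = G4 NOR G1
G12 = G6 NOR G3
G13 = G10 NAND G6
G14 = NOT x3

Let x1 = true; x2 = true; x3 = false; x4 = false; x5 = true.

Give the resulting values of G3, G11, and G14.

G3 = false, G11 = false, G14 = true

G1 = x1 AND x5 = true AND true = true
G2 = NOT x2 = NOT true = false
G3 = x2 AND x3 AND x4 = true AND false AND false = false
G4 = G2 NAND G3 = false NAND false = true
G11 = G4 NOR G1 = true NOR true = false
G14 = NOT x3 = NOT false = true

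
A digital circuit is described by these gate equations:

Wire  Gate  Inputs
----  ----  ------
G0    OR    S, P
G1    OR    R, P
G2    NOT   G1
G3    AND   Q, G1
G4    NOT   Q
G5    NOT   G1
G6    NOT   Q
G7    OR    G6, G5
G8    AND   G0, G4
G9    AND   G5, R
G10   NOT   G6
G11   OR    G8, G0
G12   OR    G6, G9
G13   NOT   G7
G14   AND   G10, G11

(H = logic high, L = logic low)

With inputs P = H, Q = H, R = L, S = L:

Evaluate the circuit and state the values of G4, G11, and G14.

G4 = L, G11 = H, G14 = H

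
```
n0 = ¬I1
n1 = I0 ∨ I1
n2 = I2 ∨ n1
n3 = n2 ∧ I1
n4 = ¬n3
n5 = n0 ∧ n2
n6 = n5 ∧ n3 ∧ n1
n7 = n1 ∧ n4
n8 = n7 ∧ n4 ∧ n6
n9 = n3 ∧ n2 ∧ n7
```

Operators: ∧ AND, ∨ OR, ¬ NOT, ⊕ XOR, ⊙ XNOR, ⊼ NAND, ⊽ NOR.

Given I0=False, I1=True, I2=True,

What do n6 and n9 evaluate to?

n0 = NOT I1 = NOT True = False
n1 = I0 OR I1 = False OR True = True
n2 = I2 OR n1 = True OR True = True
n3 = n2 AND I1 = True AND True = True
n4 = NOT n3 = NOT True = False
n5 = n0 AND n2 = False AND True = False
n6 = n5 AND n3 AND n1 = False AND True AND True = False
n7 = n1 AND n4 = True AND False = False
n9 = n3 AND n2 AND n7 = True AND True AND False = False

n6 = False  n9 = False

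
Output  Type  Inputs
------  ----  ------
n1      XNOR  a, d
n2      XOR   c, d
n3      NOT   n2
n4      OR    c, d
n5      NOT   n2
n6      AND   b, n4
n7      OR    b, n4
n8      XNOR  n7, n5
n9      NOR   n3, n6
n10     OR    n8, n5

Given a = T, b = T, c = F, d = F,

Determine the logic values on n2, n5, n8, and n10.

n2 = F, n5 = T, n8 = T, n10 = T

n2 = c XOR d = F XOR F = F
n4 = c OR d = F OR F = F
n5 = NOT n2 = NOT F = T
n7 = b OR n4 = T OR F = T
n8 = n7 XNOR n5 = T XNOR T = T
n10 = n8 OR n5 = T OR T = T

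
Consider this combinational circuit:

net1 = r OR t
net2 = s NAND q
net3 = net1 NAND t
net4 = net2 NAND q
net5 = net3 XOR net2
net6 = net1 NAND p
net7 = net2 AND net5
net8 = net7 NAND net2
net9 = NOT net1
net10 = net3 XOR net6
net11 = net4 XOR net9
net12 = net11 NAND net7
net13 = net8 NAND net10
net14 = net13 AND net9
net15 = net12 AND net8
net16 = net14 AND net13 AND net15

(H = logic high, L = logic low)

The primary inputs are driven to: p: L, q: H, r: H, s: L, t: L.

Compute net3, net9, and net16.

net1 = r OR t = H OR L = H
net2 = s NAND q = L NAND H = H
net3 = net1 NAND t = H NAND L = H
net4 = net2 NAND q = H NAND H = L
net5 = net3 XOR net2 = H XOR H = L
net6 = net1 NAND p = H NAND L = H
net7 = net2 AND net5 = H AND L = L
net8 = net7 NAND net2 = L NAND H = H
net9 = NOT net1 = NOT H = L
net10 = net3 XOR net6 = H XOR H = L
net11 = net4 XOR net9 = L XOR L = L
net12 = net11 NAND net7 = L NAND L = H
net13 = net8 NAND net10 = H NAND L = H
net14 = net13 AND net9 = H AND L = L
net15 = net12 AND net8 = H AND H = H
net16 = net14 AND net13 AND net15 = L AND H AND H = L

net3 = H  net9 = L  net16 = L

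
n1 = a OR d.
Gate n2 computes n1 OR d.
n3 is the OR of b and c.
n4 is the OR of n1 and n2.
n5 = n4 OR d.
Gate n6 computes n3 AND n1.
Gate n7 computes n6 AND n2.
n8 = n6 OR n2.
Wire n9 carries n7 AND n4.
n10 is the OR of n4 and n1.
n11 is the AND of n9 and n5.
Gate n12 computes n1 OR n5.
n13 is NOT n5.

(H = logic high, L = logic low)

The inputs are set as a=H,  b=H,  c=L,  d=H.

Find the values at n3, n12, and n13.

n3 = H, n12 = H, n13 = L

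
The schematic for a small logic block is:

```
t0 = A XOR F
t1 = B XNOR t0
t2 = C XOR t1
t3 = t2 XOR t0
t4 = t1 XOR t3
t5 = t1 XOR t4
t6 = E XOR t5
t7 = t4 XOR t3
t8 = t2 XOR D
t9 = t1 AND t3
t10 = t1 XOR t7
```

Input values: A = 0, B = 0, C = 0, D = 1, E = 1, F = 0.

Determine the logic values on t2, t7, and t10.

t2 = 1, t7 = 1, t10 = 0

t0 = A XOR F = 0 XOR 0 = 0
t1 = B XNOR t0 = 0 XNOR 0 = 1
t2 = C XOR t1 = 0 XOR 1 = 1
t3 = t2 XOR t0 = 1 XOR 0 = 1
t4 = t1 XOR t3 = 1 XOR 1 = 0
t7 = t4 XOR t3 = 0 XOR 1 = 1
t10 = t1 XOR t7 = 1 XOR 1 = 0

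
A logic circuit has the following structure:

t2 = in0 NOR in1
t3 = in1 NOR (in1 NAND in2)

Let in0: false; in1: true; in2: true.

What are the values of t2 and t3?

t2 = false NOR true = false
t3 = true NOR (true NAND true) = false

t2 = false; t3 = false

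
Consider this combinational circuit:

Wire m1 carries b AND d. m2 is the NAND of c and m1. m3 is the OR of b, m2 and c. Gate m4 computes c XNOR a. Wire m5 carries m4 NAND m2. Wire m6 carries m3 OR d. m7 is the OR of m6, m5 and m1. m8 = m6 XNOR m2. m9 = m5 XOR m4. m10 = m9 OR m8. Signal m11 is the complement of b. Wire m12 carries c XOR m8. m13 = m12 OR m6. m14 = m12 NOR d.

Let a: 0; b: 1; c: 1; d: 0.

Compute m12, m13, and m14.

m12 = 0, m13 = 1, m14 = 1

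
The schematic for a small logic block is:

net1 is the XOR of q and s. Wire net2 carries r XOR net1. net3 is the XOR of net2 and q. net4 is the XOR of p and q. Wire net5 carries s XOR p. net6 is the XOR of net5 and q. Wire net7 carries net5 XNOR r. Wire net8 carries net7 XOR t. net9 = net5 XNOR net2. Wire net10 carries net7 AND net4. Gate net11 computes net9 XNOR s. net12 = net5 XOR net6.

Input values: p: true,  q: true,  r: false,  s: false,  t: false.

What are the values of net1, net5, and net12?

net1 = true, net5 = true, net12 = true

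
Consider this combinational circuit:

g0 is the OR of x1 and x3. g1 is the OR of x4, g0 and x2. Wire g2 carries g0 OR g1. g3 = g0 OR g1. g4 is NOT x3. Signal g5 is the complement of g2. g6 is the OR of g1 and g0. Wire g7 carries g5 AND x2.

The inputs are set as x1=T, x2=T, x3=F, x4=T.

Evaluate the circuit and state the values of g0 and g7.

g0 = x1 OR x3 = T OR F = T
g1 = x4 OR g0 OR x2 = T OR T OR T = T
g2 = g0 OR g1 = T OR T = T
g5 = NOT g2 = NOT T = F
g7 = g5 AND x2 = F AND T = F

g0 = T  g7 = F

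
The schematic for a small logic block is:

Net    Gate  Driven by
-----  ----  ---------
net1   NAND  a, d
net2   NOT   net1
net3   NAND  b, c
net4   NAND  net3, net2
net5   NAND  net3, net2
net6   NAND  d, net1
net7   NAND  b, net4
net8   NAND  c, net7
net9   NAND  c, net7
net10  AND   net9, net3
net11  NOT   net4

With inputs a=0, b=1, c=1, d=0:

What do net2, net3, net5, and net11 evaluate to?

net2 = 0, net3 = 0, net5 = 1, net11 = 0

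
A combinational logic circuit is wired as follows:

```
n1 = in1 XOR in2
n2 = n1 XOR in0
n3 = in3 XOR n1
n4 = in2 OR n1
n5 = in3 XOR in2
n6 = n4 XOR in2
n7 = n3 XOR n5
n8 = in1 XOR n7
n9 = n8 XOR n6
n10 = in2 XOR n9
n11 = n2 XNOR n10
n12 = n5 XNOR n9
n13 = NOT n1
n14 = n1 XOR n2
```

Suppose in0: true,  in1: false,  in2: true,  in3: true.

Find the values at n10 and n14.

n1 = in1 XOR in2 = false XOR true = true
n2 = n1 XOR in0 = true XOR true = false
n3 = in3 XOR n1 = true XOR true = false
n4 = in2 OR n1 = true OR true = true
n5 = in3 XOR in2 = true XOR true = false
n6 = n4 XOR in2 = true XOR true = false
n7 = n3 XOR n5 = false XOR false = false
n8 = in1 XOR n7 = false XOR false = false
n9 = n8 XOR n6 = false XOR false = false
n10 = in2 XOR n9 = true XOR false = true
n14 = n1 XOR n2 = true XOR false = true

n10 = true; n14 = true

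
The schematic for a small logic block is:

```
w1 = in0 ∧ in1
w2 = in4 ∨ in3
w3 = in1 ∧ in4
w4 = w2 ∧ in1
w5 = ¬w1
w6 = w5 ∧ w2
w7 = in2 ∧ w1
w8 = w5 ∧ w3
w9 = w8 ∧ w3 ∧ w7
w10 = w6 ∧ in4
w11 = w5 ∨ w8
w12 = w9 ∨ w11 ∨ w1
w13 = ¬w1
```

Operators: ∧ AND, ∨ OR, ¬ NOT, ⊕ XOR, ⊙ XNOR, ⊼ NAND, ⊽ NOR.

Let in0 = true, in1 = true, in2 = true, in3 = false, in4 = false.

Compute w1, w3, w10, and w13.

w1 = in0 AND in1 = true AND true = true
w2 = in4 OR in3 = false OR false = false
w3 = in1 AND in4 = true AND false = false
w5 = NOT w1 = NOT true = false
w6 = w5 AND w2 = false AND false = false
w10 = w6 AND in4 = false AND false = false
w13 = NOT w1 = NOT true = false

w1 = true, w3 = false, w10 = false, w13 = false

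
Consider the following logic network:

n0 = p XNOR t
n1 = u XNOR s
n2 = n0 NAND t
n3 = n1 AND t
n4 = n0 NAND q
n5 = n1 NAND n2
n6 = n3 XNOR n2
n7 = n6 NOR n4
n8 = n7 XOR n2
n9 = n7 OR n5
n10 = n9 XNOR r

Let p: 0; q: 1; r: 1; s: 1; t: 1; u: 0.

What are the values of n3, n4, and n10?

n0 = p XNOR t = 0 XNOR 1 = 0
n1 = u XNOR s = 0 XNOR 1 = 0
n2 = n0 NAND t = 0 NAND 1 = 1
n3 = n1 AND t = 0 AND 1 = 0
n4 = n0 NAND q = 0 NAND 1 = 1
n5 = n1 NAND n2 = 0 NAND 1 = 1
n6 = n3 XNOR n2 = 0 XNOR 1 = 0
n7 = n6 NOR n4 = 0 NOR 1 = 0
n9 = n7 OR n5 = 0 OR 1 = 1
n10 = n9 XNOR r = 1 XNOR 1 = 1

n3 = 0, n4 = 1, n10 = 1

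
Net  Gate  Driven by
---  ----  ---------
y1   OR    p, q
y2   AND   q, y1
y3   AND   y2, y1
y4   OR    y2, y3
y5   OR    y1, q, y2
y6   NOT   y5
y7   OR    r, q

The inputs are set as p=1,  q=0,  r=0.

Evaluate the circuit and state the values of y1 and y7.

y1 = 1, y7 = 0

y1 = p OR q = 1 OR 0 = 1
y7 = r OR q = 0 OR 0 = 0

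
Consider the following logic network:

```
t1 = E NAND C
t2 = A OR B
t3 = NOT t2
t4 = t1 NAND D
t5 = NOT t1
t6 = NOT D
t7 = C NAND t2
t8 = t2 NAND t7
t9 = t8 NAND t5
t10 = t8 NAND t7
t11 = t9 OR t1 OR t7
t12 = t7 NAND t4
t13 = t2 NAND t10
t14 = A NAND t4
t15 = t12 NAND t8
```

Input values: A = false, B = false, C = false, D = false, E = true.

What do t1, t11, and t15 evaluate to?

t1 = true, t11 = true, t15 = true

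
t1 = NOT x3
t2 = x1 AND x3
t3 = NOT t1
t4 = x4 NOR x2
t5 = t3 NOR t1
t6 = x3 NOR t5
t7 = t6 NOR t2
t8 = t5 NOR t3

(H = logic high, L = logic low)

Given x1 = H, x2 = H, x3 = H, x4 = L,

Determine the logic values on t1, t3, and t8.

t1 = L, t3 = H, t8 = L

t1 = NOT x3 = NOT H = L
t3 = NOT t1 = NOT L = H
t5 = t3 NOR t1 = H NOR L = L
t8 = t5 NOR t3 = L NOR H = L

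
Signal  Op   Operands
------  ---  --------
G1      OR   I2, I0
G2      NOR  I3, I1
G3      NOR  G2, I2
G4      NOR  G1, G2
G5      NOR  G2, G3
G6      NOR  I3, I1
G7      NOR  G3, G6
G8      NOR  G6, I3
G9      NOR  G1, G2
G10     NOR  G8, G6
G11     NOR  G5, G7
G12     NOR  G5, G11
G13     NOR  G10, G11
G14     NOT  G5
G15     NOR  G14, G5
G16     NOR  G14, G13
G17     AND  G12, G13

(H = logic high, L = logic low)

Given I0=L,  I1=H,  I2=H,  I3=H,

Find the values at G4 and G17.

G4 = L, G17 = L

G1 = I2 OR I0 = H OR L = H
G2 = I3 NOR I1 = H NOR H = L
G3 = G2 NOR I2 = L NOR H = L
G4 = G1 NOR G2 = H NOR L = L
G5 = G2 NOR G3 = L NOR L = H
G6 = I3 NOR I1 = H NOR H = L
G7 = G3 NOR G6 = L NOR L = H
G8 = G6 NOR I3 = L NOR H = L
G10 = G8 NOR G6 = L NOR L = H
G11 = G5 NOR G7 = H NOR H = L
G12 = G5 NOR G11 = H NOR L = L
G13 = G10 NOR G11 = H NOR L = L
G17 = G12 AND G13 = L AND L = L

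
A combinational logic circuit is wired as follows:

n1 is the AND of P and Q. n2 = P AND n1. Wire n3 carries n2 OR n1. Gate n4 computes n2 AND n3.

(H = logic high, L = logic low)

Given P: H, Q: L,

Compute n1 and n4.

n1 = L, n4 = L

n1 = P AND Q = H AND L = L
n2 = P AND n1 = H AND L = L
n3 = n2 OR n1 = L OR L = L
n4 = n2 AND n3 = L AND L = L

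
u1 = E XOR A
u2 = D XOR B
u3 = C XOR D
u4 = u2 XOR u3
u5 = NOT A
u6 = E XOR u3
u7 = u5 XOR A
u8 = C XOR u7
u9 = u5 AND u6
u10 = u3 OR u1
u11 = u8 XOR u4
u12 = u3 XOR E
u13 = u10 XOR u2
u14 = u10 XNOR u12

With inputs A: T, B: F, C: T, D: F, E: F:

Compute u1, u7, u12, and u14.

u1 = E XOR A = F XOR T = T
u3 = C XOR D = T XOR F = T
u5 = NOT A = NOT T = F
u7 = u5 XOR A = F XOR T = T
u10 = u3 OR u1 = T OR T = T
u12 = u3 XOR E = T XOR F = T
u14 = u10 XNOR u12 = T XNOR T = T

u1 = T, u7 = T, u12 = T, u14 = T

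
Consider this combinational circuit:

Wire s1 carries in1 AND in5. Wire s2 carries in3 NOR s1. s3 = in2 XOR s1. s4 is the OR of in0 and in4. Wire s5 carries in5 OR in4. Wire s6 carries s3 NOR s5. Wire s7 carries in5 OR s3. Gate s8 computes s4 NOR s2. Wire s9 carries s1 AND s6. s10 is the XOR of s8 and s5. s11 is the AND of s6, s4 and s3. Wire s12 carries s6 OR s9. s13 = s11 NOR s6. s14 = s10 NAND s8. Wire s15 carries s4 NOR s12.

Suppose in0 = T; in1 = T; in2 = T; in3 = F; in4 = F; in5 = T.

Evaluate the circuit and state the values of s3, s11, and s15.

s1 = in1 AND in5 = T AND T = T
s3 = in2 XOR s1 = T XOR T = F
s4 = in0 OR in4 = T OR F = T
s5 = in5 OR in4 = T OR F = T
s6 = s3 NOR s5 = F NOR T = F
s9 = s1 AND s6 = T AND F = F
s11 = s6 AND s4 AND s3 = F AND T AND F = F
s12 = s6 OR s9 = F OR F = F
s15 = s4 NOR s12 = T NOR F = F

s3 = F, s11 = F, s15 = F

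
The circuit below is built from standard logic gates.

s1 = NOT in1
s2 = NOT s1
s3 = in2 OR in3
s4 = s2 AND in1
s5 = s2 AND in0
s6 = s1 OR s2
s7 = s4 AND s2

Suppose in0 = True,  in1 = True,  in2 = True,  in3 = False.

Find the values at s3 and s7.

s3 = True  s7 = True

s1 = NOT in1 = NOT True = False
s2 = NOT s1 = NOT False = True
s3 = in2 OR in3 = True OR False = True
s4 = s2 AND in1 = True AND True = True
s7 = s4 AND s2 = True AND True = True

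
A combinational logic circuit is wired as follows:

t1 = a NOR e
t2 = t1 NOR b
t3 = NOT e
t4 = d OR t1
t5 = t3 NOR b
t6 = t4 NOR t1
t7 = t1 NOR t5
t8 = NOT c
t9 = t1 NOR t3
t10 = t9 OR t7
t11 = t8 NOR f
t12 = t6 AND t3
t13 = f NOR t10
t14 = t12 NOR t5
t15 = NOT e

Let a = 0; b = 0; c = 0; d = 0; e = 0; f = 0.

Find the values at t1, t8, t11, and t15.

t1 = 1; t8 = 1; t11 = 0; t15 = 1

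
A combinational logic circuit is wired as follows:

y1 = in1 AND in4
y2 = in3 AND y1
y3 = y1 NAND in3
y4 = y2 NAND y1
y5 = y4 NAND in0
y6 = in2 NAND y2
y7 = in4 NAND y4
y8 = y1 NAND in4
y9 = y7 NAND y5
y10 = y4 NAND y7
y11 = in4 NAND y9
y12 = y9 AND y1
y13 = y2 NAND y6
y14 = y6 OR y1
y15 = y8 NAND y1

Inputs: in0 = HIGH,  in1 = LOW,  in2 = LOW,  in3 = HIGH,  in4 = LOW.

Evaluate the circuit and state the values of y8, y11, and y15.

y1 = in1 AND in4 = LOW AND LOW = LOW
y2 = in3 AND y1 = HIGH AND LOW = LOW
y4 = y2 NAND y1 = LOW NAND LOW = HIGH
y5 = y4 NAND in0 = HIGH NAND HIGH = LOW
y7 = in4 NAND y4 = LOW NAND HIGH = HIGH
y8 = y1 NAND in4 = LOW NAND LOW = HIGH
y9 = y7 NAND y5 = HIGH NAND LOW = HIGH
y11 = in4 NAND y9 = LOW NAND HIGH = HIGH
y15 = y8 NAND y1 = HIGH NAND LOW = HIGH

y8 = HIGH  y11 = HIGH  y15 = HIGH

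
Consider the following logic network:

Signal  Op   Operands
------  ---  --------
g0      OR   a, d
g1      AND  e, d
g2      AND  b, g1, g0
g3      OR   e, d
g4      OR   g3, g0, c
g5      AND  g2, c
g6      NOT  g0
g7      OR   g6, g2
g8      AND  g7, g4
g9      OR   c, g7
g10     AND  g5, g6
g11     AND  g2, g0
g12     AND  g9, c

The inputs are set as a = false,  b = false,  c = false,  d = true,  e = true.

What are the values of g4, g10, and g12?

g0 = a OR d = false OR true = true
g1 = e AND d = true AND true = true
g2 = b AND g1 AND g0 = false AND true AND true = false
g3 = e OR d = true OR true = true
g4 = g3 OR g0 OR c = true OR true OR false = true
g5 = g2 AND c = false AND false = false
g6 = NOT g0 = NOT true = false
g7 = g6 OR g2 = false OR false = false
g9 = c OR g7 = false OR false = false
g10 = g5 AND g6 = false AND false = false
g12 = g9 AND c = false AND false = false

g4 = true  g10 = false  g12 = false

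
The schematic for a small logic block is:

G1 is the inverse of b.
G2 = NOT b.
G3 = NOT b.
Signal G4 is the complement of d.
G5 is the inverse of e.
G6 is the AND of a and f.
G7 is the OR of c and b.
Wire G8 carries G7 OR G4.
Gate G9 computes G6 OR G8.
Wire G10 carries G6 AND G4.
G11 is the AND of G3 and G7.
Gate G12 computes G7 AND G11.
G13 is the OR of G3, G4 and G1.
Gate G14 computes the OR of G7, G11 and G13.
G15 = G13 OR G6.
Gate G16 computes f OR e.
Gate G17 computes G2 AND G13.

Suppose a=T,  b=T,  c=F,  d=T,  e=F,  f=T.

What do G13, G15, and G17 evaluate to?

G13 = F, G15 = T, G17 = F

G1 = NOT b = NOT T = F
G2 = NOT b = NOT T = F
G3 = NOT b = NOT T = F
G4 = NOT d = NOT T = F
G6 = a AND f = T AND T = T
G13 = G3 OR G4 OR G1 = F OR F OR F = F
G15 = G13 OR G6 = F OR T = T
G17 = G2 AND G13 = F AND F = F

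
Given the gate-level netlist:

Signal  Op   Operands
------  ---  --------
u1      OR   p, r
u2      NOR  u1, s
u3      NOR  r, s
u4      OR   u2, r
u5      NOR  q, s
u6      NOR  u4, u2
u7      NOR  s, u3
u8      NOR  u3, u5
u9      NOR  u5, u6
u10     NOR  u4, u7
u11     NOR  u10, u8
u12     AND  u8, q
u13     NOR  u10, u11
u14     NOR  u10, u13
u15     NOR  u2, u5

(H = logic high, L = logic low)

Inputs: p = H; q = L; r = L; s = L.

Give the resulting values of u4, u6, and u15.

u4 = L; u6 = H; u15 = L

u1 = p OR r = H OR L = H
u2 = u1 NOR s = H NOR L = L
u4 = u2 OR r = L OR L = L
u5 = q NOR s = L NOR L = H
u6 = u4 NOR u2 = L NOR L = H
u15 = u2 NOR u5 = L NOR H = L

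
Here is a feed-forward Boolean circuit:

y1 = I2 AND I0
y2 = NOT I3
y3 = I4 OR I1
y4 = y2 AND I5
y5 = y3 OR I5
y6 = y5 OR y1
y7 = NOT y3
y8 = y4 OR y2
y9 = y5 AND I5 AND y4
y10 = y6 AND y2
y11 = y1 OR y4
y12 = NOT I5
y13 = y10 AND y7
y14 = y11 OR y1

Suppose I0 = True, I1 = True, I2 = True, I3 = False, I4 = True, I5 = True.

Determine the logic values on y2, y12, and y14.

y2 = True; y12 = False; y14 = True

y1 = I2 AND I0 = True AND True = True
y2 = NOT I3 = NOT False = True
y4 = y2 AND I5 = True AND True = True
y11 = y1 OR y4 = True OR True = True
y12 = NOT I5 = NOT True = False
y14 = y11 OR y1 = True OR True = True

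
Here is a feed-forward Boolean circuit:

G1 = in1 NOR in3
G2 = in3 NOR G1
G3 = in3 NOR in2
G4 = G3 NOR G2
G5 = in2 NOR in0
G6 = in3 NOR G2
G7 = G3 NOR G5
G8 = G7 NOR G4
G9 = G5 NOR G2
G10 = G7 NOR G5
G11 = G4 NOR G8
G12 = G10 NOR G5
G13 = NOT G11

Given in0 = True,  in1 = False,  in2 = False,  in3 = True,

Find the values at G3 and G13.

G1 = in1 NOR in3 = False NOR True = False
G2 = in3 NOR G1 = True NOR False = False
G3 = in3 NOR in2 = True NOR False = False
G4 = G3 NOR G2 = False NOR False = True
G5 = in2 NOR in0 = False NOR True = False
G7 = G3 NOR G5 = False NOR False = True
G8 = G7 NOR G4 = True NOR True = False
G11 = G4 NOR G8 = True NOR False = False
G13 = NOT G11 = NOT False = True

G3 = False, G13 = True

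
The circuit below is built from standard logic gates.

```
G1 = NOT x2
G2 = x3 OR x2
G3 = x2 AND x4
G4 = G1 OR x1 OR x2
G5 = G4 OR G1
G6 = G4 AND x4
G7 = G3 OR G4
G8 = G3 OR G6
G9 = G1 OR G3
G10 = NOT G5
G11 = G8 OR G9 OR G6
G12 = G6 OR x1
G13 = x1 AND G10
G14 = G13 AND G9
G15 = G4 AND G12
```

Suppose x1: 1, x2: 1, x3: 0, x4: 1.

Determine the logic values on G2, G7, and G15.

G2 = 1, G7 = 1, G15 = 1

G1 = NOT x2 = NOT 1 = 0
G2 = x3 OR x2 = 0 OR 1 = 1
G3 = x2 AND x4 = 1 AND 1 = 1
G4 = G1 OR x1 OR x2 = 0 OR 1 OR 1 = 1
G6 = G4 AND x4 = 1 AND 1 = 1
G7 = G3 OR G4 = 1 OR 1 = 1
G12 = G6 OR x1 = 1 OR 1 = 1
G15 = G4 AND G12 = 1 AND 1 = 1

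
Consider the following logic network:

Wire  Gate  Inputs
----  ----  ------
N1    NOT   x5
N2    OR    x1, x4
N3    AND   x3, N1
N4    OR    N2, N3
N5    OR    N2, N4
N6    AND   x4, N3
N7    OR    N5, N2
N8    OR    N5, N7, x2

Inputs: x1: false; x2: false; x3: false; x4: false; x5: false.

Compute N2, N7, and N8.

N2 = false; N7 = false; N8 = false

N1 = NOT x5 = NOT false = true
N2 = x1 OR x4 = false OR false = false
N3 = x3 AND N1 = false AND true = false
N4 = N2 OR N3 = false OR false = false
N5 = N2 OR N4 = false OR false = false
N7 = N5 OR N2 = false OR false = false
N8 = N5 OR N7 OR x2 = false OR false OR false = false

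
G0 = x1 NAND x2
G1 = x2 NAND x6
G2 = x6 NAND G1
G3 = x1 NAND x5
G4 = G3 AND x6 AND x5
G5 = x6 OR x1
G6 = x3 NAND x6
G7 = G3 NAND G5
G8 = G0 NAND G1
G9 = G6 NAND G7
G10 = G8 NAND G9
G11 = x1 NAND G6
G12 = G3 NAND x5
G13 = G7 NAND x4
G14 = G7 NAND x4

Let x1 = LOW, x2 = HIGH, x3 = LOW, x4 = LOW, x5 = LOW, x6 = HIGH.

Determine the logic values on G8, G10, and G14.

G0 = x1 NAND x2 = LOW NAND HIGH = HIGH
G1 = x2 NAND x6 = HIGH NAND HIGH = LOW
G3 = x1 NAND x5 = LOW NAND LOW = HIGH
G5 = x6 OR x1 = HIGH OR LOW = HIGH
G6 = x3 NAND x6 = LOW NAND HIGH = HIGH
G7 = G3 NAND G5 = HIGH NAND HIGH = LOW
G8 = G0 NAND G1 = HIGH NAND LOW = HIGH
G9 = G6 NAND G7 = HIGH NAND LOW = HIGH
G10 = G8 NAND G9 = HIGH NAND HIGH = LOW
G14 = G7 NAND x4 = LOW NAND LOW = HIGH

G8 = HIGH; G10 = LOW; G14 = HIGH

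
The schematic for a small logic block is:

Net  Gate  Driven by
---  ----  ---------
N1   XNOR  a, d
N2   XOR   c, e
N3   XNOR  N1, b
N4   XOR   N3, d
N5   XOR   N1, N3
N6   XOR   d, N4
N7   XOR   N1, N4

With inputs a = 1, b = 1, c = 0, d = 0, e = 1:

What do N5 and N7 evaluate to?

N5 = 0, N7 = 0

N1 = a XNOR d = 1 XNOR 0 = 0
N3 = N1 XNOR b = 0 XNOR 1 = 0
N4 = N3 XOR d = 0 XOR 0 = 0
N5 = N1 XOR N3 = 0 XOR 0 = 0
N7 = N1 XOR N4 = 0 XOR 0 = 0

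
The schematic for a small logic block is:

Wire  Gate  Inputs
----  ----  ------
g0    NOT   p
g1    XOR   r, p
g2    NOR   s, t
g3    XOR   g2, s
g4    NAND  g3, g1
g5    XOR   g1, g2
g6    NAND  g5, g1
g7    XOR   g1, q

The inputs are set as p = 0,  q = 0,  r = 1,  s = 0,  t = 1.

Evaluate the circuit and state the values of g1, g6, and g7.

g1 = 1, g6 = 0, g7 = 1

g1 = r XOR p = 1 XOR 0 = 1
g2 = s NOR t = 0 NOR 1 = 0
g5 = g1 XOR g2 = 1 XOR 0 = 1
g6 = g5 NAND g1 = 1 NAND 1 = 0
g7 = g1 XOR q = 1 XOR 0 = 1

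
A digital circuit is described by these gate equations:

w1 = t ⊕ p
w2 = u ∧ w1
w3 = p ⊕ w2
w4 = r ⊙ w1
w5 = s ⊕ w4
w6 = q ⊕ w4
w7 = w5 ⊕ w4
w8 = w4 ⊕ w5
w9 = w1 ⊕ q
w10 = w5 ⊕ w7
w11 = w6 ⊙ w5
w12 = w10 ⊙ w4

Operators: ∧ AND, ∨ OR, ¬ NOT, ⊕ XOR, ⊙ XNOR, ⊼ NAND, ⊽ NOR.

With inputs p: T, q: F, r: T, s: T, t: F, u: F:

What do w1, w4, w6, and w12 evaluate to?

w1 = T; w4 = T; w6 = T; w12 = T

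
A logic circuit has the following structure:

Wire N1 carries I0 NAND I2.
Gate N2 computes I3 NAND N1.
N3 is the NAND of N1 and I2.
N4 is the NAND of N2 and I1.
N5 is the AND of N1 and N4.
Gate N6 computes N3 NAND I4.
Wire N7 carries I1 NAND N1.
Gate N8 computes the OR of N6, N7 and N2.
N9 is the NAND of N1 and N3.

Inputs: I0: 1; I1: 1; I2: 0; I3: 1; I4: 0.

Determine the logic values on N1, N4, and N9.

N1 = 1; N4 = 1; N9 = 0

N1 = I0 NAND I2 = 1 NAND 0 = 1
N2 = I3 NAND N1 = 1 NAND 1 = 0
N3 = N1 NAND I2 = 1 NAND 0 = 1
N4 = N2 NAND I1 = 0 NAND 1 = 1
N9 = N1 NAND N3 = 1 NAND 1 = 0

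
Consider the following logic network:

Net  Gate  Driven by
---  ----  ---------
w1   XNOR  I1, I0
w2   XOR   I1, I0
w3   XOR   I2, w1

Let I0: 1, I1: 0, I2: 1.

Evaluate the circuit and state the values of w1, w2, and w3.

w1 = 0; w2 = 1; w3 = 1

w1 = I1 XNOR I0 = 0 XNOR 1 = 0
w2 = I1 XOR I0 = 0 XOR 1 = 1
w3 = I2 XOR w1 = 1 XOR 0 = 1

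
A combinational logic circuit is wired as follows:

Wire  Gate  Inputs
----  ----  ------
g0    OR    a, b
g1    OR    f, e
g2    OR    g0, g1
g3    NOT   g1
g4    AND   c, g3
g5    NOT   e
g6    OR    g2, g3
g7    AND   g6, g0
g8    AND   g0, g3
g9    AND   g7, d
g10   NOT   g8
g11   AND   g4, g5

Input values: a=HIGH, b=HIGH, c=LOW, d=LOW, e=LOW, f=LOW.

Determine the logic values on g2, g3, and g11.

g0 = a OR b = HIGH OR HIGH = HIGH
g1 = f OR e = LOW OR LOW = LOW
g2 = g0 OR g1 = HIGH OR LOW = HIGH
g3 = NOT g1 = NOT LOW = HIGH
g4 = c AND g3 = LOW AND HIGH = LOW
g5 = NOT e = NOT LOW = HIGH
g11 = g4 AND g5 = LOW AND HIGH = LOW

g2 = HIGH  g3 = HIGH  g11 = LOW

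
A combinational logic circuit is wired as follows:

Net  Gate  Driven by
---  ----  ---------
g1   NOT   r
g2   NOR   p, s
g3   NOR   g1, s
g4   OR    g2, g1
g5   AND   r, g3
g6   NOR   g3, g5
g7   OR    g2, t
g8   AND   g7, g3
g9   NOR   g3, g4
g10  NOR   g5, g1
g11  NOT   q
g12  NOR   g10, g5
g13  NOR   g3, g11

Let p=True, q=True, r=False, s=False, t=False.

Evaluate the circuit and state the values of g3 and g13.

g1 = NOT r = NOT False = True
g3 = g1 NOR s = True NOR False = False
g11 = NOT q = NOT True = False
g13 = g3 NOR g11 = False NOR False = True

g3 = False; g13 = True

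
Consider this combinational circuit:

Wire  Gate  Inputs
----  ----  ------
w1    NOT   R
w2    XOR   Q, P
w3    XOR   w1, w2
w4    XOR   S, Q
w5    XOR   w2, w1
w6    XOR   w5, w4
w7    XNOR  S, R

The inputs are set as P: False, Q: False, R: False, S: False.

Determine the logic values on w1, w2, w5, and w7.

w1 = NOT R = NOT False = True
w2 = Q XOR P = False XOR False = False
w5 = w2 XOR w1 = False XOR True = True
w7 = S XNOR R = False XNOR False = True

w1 = True, w2 = False, w5 = True, w7 = True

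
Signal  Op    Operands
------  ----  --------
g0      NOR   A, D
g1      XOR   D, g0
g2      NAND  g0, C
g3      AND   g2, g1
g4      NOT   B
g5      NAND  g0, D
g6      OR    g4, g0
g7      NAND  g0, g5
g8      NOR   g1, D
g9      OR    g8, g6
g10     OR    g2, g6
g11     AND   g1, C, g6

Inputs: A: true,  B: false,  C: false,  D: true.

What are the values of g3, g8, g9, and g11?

g0 = A NOR D = true NOR true = false
g1 = D XOR g0 = true XOR false = true
g2 = g0 NAND C = false NAND false = true
g3 = g2 AND g1 = true AND true = true
g4 = NOT B = NOT false = true
g6 = g4 OR g0 = true OR false = true
g8 = g1 NOR D = true NOR true = false
g9 = g8 OR g6 = false OR true = true
g11 = g1 AND C AND g6 = true AND false AND true = false

g3 = true, g8 = false, g9 = true, g11 = false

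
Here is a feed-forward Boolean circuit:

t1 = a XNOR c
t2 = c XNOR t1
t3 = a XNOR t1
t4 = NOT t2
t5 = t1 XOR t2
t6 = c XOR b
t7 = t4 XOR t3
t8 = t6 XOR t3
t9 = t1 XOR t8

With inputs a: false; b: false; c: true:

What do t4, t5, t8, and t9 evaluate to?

t4 = true  t5 = false  t8 = false  t9 = false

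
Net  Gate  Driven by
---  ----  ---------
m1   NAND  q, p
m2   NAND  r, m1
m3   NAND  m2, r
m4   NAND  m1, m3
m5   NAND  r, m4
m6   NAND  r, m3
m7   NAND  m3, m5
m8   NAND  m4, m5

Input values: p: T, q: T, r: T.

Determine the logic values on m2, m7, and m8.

m2 = T, m7 = T, m8 = T

m1 = q NAND p = T NAND T = F
m2 = r NAND m1 = T NAND F = T
m3 = m2 NAND r = T NAND T = F
m4 = m1 NAND m3 = F NAND F = T
m5 = r NAND m4 = T NAND T = F
m7 = m3 NAND m5 = F NAND F = T
m8 = m4 NAND m5 = T NAND F = T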